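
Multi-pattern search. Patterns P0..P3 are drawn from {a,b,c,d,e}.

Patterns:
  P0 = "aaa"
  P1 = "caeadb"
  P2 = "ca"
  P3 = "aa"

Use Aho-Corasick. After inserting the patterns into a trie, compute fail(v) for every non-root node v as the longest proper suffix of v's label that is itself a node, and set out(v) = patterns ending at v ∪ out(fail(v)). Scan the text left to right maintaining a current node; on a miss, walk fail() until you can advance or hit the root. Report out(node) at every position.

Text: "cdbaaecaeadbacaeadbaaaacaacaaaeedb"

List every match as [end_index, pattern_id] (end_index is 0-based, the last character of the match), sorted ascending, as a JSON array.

Build automaton:
Trie nodes:
  n0 'ε': a→1 c→4
  n1 'a': a→2
  n2 'aa': a→3  ←P3
  n3 'aaa': ·  ←P0
  n4 'c': a→5
  n5 'ca': e→6  ←P2
  n6 'cae': a→7
  n7 'caea': d→8
  n8 'caead': b→9
  n9 'caeadb': ·  ←P1

BFS fail/out derivation:
  n1('a'): parent n0 fail=0; on 'a' 0 → fail=0;  out ∅∪∅=∅
  n4('c'): parent n0 fail=0; on 'c' 0 → fail=0;  out ∅∪∅=∅
  n2('aa'): parent n1 fail=0; on 'a' 0 → fail=1;  out {3}∪∅={3}
  n5('ca'): parent n4 fail=0; on 'a' 0 → fail=1;  out {2}∪∅={2}
  n3('aaa'): parent n2 fail=1; on 'a' 1 → fail=2;  out {0}∪{3}={0,3}
  n6('cae'): parent n5 fail=1; on 'e' 1→0 → fail=0;  out ∅∪∅=∅
  n7('caea'): parent n6 fail=0; on 'a' 0 → fail=1;  out ∅∪∅=∅
  n8('caead'): parent n7 fail=1; on 'd' 1→0 → fail=0;  out ∅∪∅=∅
  n9('caeadb'): parent n8 fail=0; on 'b' 0 → fail=0;  out {1}∪∅={1}

Run:
pos 0 'c': at 4
pos 1 'd': at 0 (fail-walked)
pos 2 'b': at 0
pos 3 'a': at 1
pos 4 'a': at 2  ** P3@[3:4]
pos 5 'e': at 0 (fail-walked)
pos 6 'c': at 4
pos 7 'a': at 5  ** P2@[6:7]
pos 8 'e': at 6
pos 9 'a': at 7
pos 10 'd': at 8
pos 11 'b': at 9  ** P1@[6:11]
pos 12 'a': at 1 (fail-walked)
pos 13 'c': at 4 (fail-walked)
pos 14 'a': at 5  ** P2@[13:14]
pos 15 'e': at 6
pos 16 'a': at 7
pos 17 'd': at 8
pos 18 'b': at 9  ** P1@[13:18]
pos 19 'a': at 1 (fail-walked)
pos 20 'a': at 2  ** P3@[19:20]
pos 21 'a': at 3  ** P0@[19:21],P3@[20:21]
pos 22 'a': at 3 (fail-walked)  ** P0@[20:22],P3@[21:22]
pos 23 'c': at 4 (fail-walked)
pos 24 'a': at 5  ** P2@[23:24]
pos 25 'a': at 2 (fail-walked)  ** P3@[24:25]
pos 26 'c': at 4 (fail-walked)
pos 27 'a': at 5  ** P2@[26:27]
pos 28 'a': at 2 (fail-walked)  ** P3@[27:28]
pos 29 'a': at 3  ** P0@[27:29],P3@[28:29]
pos 30 'e': at 0 (fail-walked)
pos 31 'e': at 0
pos 32 'd': at 0
pos 33 'b': at 0

Matches: [[4,3],[7,2],[11,1],[14,2],[18,1],[20,3],[21,0],[21,3],[22,0],[22,3],[24,2],[25,3],[27,2],[28,3],[29,0],[29,3]]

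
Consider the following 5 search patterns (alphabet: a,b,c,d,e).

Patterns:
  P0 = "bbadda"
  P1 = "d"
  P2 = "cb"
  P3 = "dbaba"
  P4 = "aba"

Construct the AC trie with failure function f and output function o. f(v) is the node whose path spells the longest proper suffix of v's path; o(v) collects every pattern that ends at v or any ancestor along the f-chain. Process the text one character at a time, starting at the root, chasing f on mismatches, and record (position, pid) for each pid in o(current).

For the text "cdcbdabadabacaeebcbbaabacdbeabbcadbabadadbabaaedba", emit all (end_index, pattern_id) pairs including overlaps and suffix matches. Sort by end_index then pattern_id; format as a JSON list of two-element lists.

Build automaton:
Trie (insert patterns):
  n0 'ε': a→14 b→1 c→8 d→7
  n1 'b': b→2
  n2 'bb': a→3
  n3 'bba': d→4
  n4 'bbad': d→5
  n5 'bbadd': a→6
  n6 'bbadda': ·  [P0 ends]
  n7 'd': b→10  [P1 ends]
  n8 'c': b→9
  n9 'cb': ·  [P2 ends]
  n10 'db': a→11
  n11 'dba': b→12
  n12 'dbab': a→13
  n13 'dbaba': ·  [P3 ends]
  n14 'a': b→15
  n15 'ab': a→16
  n16 'aba': ·  [P4 ends]

BFS fail/out derivation:
  n1('b'): parent n0 fail=0; on 'b' 0 → fail=0;  out ∅∪∅=∅
  n7('d'): parent n0 fail=0; on 'd' 0 → fail=0;  out {1}∪∅={1}
  n8('c'): parent n0 fail=0; on 'c' 0 → fail=0;  out ∅∪∅=∅
  n14('a'): parent n0 fail=0; on 'a' 0 → fail=0;  out ∅∪∅=∅
  n2('bb'): parent n1 fail=0; on 'b' 0 → fail=1;  out ∅∪∅=∅
  n9('cb'): parent n8 fail=0; on 'b' 0 → fail=1;  out {2}∪∅={2}
  n10('db'): parent n7 fail=0; on 'b' 0 → fail=1;  out ∅∪∅=∅
  n15('ab'): parent n14 fail=0; on 'b' 0 → fail=1;  out ∅∪∅=∅
  n3('bba'): parent n2 fail=1; on 'a' 1→0 → fail=14;  out ∅∪∅=∅
  n11('dba'): parent n10 fail=1; on 'a' 1→0 → fail=14;  out ∅∪∅=∅
  n16('aba'): parent n15 fail=1; on 'a' 1→0 → fail=14;  out {4}∪∅={4}
  n4('bbad'): parent n3 fail=14; on 'd' 14→0 → fail=7;  out ∅∪{1}={1}
  n12('dbab'): parent n11 fail=14; on 'b' 14 → fail=15;  out ∅∪∅=∅
  n5('bbadd'): parent n4 fail=7; on 'd' 7→0 → fail=7;  out ∅∪{1}={1}
  n13('dbaba'): parent n12 fail=15; on 'a' 15 → fail=16;  out {3}∪{4}={3,4}
  n6('bbadda'): parent n5 fail=7; on 'a' 7→0 → fail=14;  out {0}∪∅={0}

Scan:
pos 0 'c': at 8
pos 1 'd': at 7 ·f  emit P1@[1:1]
pos 2 'c': at 8 ·f
pos 3 'b': at 9  emit P2@[2:3]
pos 4 'd': at 7 ·f  emit P1@[4:4]
pos 5 'a': at 14 ·f
pos 6 'b': at 15
pos 7 'a': at 16  emit P4@[5:7]
pos 8 'd': at 7 ·f  emit P1@[8:8]
pos 9 'a': at 14 ·f
pos 10 'b': at 15
pos 11 'a': at 16  emit P4@[9:11]
pos 12 'c': at 8 ·f
pos 13 'a': at 14 ·f
pos 14 'e': at 0 ·f
pos 15 'e': at 0
pos 16 'b': at 1
pos 17 'c': at 8 ·f
pos 18 'b': at 9  emit P2@[17:18]
pos 19 'b': at 2 ·f
pos 20 'a': at 3
pos 21 'a': at 14 ·f
pos 22 'b': at 15
pos 23 'a': at 16  emit P4@[21:23]
pos 24 'c': at 8 ·f
pos 25 'd': at 7 ·f  emit P1@[25:25]
pos 26 'b': at 10
pos 27 'e': at 0 ·f
pos 28 'a': at 14
pos 29 'b': at 15
pos 30 'b': at 2 ·f
pos 31 'c': at 8 ·f
pos 32 'a': at 14 ·f
pos 33 'd': at 7 ·f  emit P1@[33:33]
pos 34 'b': at 10
pos 35 'a': at 11
pos 36 'b': at 12
pos 37 'a': at 13  emit P3@[33:37],P4@[35:37]
pos 38 'd': at 7 ·f  emit P1@[38:38]
pos 39 'a': at 14 ·f
pos 40 'd': at 7 ·f  emit P1@[40:40]
pos 41 'b': at 10
pos 42 'a': at 11
pos 43 'b': at 12
pos 44 'a': at 13  emit P3@[40:44],P4@[42:44]
pos 45 'a': at 14 ·f
pos 46 'e': at 0 ·f
pos 47 'd': at 7  emit P1@[47:47]
pos 48 'b': at 10
pos 49 'a': at 11

Result: [[1,1],[3,2],[4,1],[7,4],[8,1],[11,4],[18,2],[23,4],[25,1],[33,1],[37,3],[37,4],[38,1],[40,1],[44,3],[44,4],[47,1]]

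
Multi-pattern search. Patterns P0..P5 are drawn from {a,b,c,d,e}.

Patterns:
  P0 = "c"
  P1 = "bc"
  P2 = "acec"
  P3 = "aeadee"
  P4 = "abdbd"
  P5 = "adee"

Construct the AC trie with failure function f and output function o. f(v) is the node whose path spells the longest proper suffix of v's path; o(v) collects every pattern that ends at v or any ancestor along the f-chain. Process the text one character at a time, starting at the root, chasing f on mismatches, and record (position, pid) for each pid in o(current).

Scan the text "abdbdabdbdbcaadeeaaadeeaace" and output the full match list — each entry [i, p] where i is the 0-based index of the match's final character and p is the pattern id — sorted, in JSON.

Construct AC machine:
Trie (insert patterns):
  n0 'ε': a→4 b→2 c→1
  n1 'c': ·  [P0 ends]
  n2 'b': c→3
  n3 'bc': ·  [P1 ends]
  n4 'a': b→13 c→5 d→17 e→8
  n5 'ac': e→6
  n6 'ace': c→7
  n7 'acec': ·  [P2 ends]
  n8 'ae': a→9
  n9 'aea': d→10
  n10 'aead': e→11
  n11 'aeade': e→12
  n12 'aeadee': ·  [P3 ends]
  n13 'ab': d→14
  n14 'abd': b→15
  n15 'abdb': d→16
  n16 'abdbd': ·  [P4 ends]
  n17 'ad': e→18
  n18 'ade': e→19
  n19 'adee': ·  [P5 ends]

Failure links (BFS by depth):
  n1('c'): parent n0 fail=0; on 'c' 0 → fail=0;  out {0}∪∅={0}
  n2('b'): parent n0 fail=0; on 'b' 0 → fail=0;  out ∅∪∅=∅
  n4('a'): parent n0 fail=0; on 'a' 0 → fail=0;  out ∅∪∅=∅
  n3('bc'): parent n2 fail=0; on 'c' 0 → fail=1;  out {1}∪{0}={0,1}
  n5('ac'): parent n4 fail=0; on 'c' 0 → fail=1;  out ∅∪{0}={0}
  n8('ae'): parent n4 fail=0; on 'e' 0 → fail=0;  out ∅∪∅=∅
  n13('ab'): parent n4 fail=0; on 'b' 0 → fail=2;  out ∅∪∅=∅
  n17('ad'): parent n4 fail=0; on 'd' 0 → fail=0;  out ∅∪∅=∅
  n6('ace'): parent n5 fail=1; on 'e' 1→0 → fail=0;  out ∅∪∅=∅
  n9('aea'): parent n8 fail=0; on 'a' 0 → fail=4;  out ∅∪∅=∅
  n14('abd'): parent n13 fail=2; on 'd' 2→0 → fail=0;  out ∅∪∅=∅
  n18('ade'): parent n17 fail=0; on 'e' 0 → fail=0;  out ∅∪∅=∅
  n7('acec'): parent n6 fail=0; on 'c' 0 → fail=1;  out {2}∪{0}={0,2}
  n10('aead'): parent n9 fail=4; on 'd' 4 → fail=17;  out ∅∪∅=∅
  n15('abdb'): parent n14 fail=0; on 'b' 0 → fail=2;  out ∅∪∅=∅
  n19('adee'): parent n18 fail=0; on 'e' 0 → fail=0;  out {5}∪∅={5}
  n11('aeade'): parent n10 fail=17; on 'e' 17 → fail=18;  out ∅∪∅=∅
  n16('abdbd'): parent n15 fail=2; on 'd' 2→0 → fail=0;  out {4}∪∅={4}
  n12('aeadee'): parent n11 fail=18; on 'e' 18 → fail=19;  out {3}∪{5}={3,5}

Run:
[0] read 'a'  n0⇒n4
[1] read 'b'  n4⇒n13
[2] read 'd'  n13⇒n14
[3] read 'b'  n14⇒n15
[4] read 'd'  n15⇒n16  emit P4@[0:4]
[5] read 'a'  n16⇒n4 (via fail)
[6] read 'b'  n4⇒n13
[7] read 'd'  n13⇒n14
[8] read 'b'  n14⇒n15
[9] read 'd'  n15⇒n16  emit P4@[5:9]
[10] read 'b'  n16⇒n2 (via fail)
[11] read 'c'  n2⇒n3  emit P0@[11:11],P1@[10:11]
[12] read 'a'  n3⇒n4 (via fail)
[13] read 'a'  n4⇒n4 (via fail)
[14] read 'd'  n4⇒n17
[15] read 'e'  n17⇒n18
[16] read 'e'  n18⇒n19  emit P5@[13:16]
[17] read 'a'  n19⇒n4 (via fail)
[18] read 'a'  n4⇒n4 (via fail)
[19] read 'a'  n4⇒n4 (via fail)
[20] read 'd'  n4⇒n17
[21] read 'e'  n17⇒n18
[22] read 'e'  n18⇒n19  emit P5@[19:22]
[23] read 'a'  n19⇒n4 (via fail)
[24] read 'a'  n4⇒n4 (via fail)
[25] read 'c'  n4⇒n5  emit P0@[25:25]
[26] read 'e'  n5⇒n6

Result: [[4,4],[9,4],[11,0],[11,1],[16,5],[22,5],[25,0]]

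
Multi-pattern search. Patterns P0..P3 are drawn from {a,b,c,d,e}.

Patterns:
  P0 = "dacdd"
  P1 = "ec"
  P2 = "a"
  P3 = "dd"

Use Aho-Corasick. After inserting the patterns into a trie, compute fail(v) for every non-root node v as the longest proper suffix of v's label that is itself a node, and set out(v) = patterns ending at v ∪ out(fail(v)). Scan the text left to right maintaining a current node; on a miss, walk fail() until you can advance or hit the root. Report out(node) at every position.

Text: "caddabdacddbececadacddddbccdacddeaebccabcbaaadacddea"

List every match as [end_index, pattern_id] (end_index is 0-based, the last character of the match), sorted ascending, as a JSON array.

Build:
Trie nodes:
  n0 'ε': a→8 d→1 e→6
  n1 'd': a→2 d→9
  n2 'da': c→3
  n3 'dac': d→4
  n4 'dacd': d→5
  n5 'dacdd': ·  ←P0
  n6 'e': c→7
  n7 'ec': ·  ←P1
  n8 'a': ·  ←P2
  n9 'dd': ·  ←P3

BFS fail/out derivation:
  n1('d'): parent n0 fail=0; on 'd' 0 → fail=0;  out ∅∪∅=∅
  n6('e'): parent n0 fail=0; on 'e' 0 → fail=0;  out ∅∪∅=∅
  n8('a'): parent n0 fail=0; on 'a' 0 → fail=0;  out {2}∪∅={2}
  n2('da'): parent n1 fail=0; on 'a' 0 → fail=8;  out ∅∪{2}={2}
  n7('ec'): parent n6 fail=0; on 'c' 0 → fail=0;  out {1}∪∅={1}
  n9('dd'): parent n1 fail=0; on 'd' 0 → fail=1;  out {3}∪∅={3}
  n3('dac'): parent n2 fail=8; on 'c' 8→0 → fail=0;  out ∅∪∅=∅
  n4('dacd'): parent n3 fail=0; on 'd' 0 → fail=1;  out ∅∪∅=∅
  n5('dacdd'): parent n4 fail=1; on 'd' 1 → fail=9;  out {0}∪{3}={0,3}

Text stream:
[0] read 'c'  n0⇒n0
[1] read 'a'  n0⇒n8  emit P2@[1:1]
[2] read 'd'  n8⇒n1 ·f
[3] read 'd'  n1⇒n9  emit P3@[2:3]
[4] read 'a'  n9⇒n2 ·f  emit P2@[4:4]
[5] read 'b'  n2⇒n0 ·f
[6] read 'd'  n0⇒n1
[7] read 'a'  n1⇒n2  emit P2@[7:7]
[8] read 'c'  n2⇒n3
[9] read 'd'  n3⇒n4
[10] read 'd'  n4⇒n5  emit P0@[6:10],P3@[9:10]
[11] read 'b'  n5⇒n0 ·f
[12] read 'e'  n0⇒n6
[13] read 'c'  n6⇒n7  emit P1@[12:13]
[14] read 'e'  n7⇒n6 ·f
[15] read 'c'  n6⇒n7  emit P1@[14:15]
[16] read 'a'  n7⇒n8 ·f  emit P2@[16:16]
[17] read 'd'  n8⇒n1 ·f
[18] read 'a'  n1⇒n2  emit P2@[18:18]
[19] read 'c'  n2⇒n3
[20] read 'd'  n3⇒n4
[21] read 'd'  n4⇒n5  emit P0@[17:21],P3@[20:21]
[22] read 'd'  n5⇒n9 ·f  emit P3@[21:22]
[23] read 'd'  n9⇒n9 ·f  emit P3@[22:23]
[24] read 'b'  n9⇒n0 ·f
[25] read 'c'  n0⇒n0
[26] read 'c'  n0⇒n0
[27] read 'd'  n0⇒n1
[28] read 'a'  n1⇒n2  emit P2@[28:28]
[29] read 'c'  n2⇒n3
[30] read 'd'  n3⇒n4
[31] read 'd'  n4⇒n5  emit P0@[27:31],P3@[30:31]
[32] read 'e'  n5⇒n6 ·f
[33] read 'a'  n6⇒n8 ·f  emit P2@[33:33]
[34] read 'e'  n8⇒n6 ·f
[35] read 'b'  n6⇒n0 ·f
[36] read 'c'  n0⇒n0
[37] read 'c'  n0⇒n0
[38] read 'a'  n0⇒n8  emit P2@[38:38]
[39] read 'b'  n8⇒n0 ·f
[40] read 'c'  n0⇒n0
[41] read 'b'  n0⇒n0
[42] read 'a'  n0⇒n8  emit P2@[42:42]
[43] read 'a'  n8⇒n8 ·f  emit P2@[43:43]
[44] read 'a'  n8⇒n8 ·f  emit P2@[44:44]
[45] read 'd'  n8⇒n1 ·f
[46] read 'a'  n1⇒n2  emit P2@[46:46]
[47] read 'c'  n2⇒n3
[48] read 'd'  n3⇒n4
[49] read 'd'  n4⇒n5  emit P0@[45:49],P3@[48:49]
[50] read 'e'  n5⇒n6 ·f
[51] read 'a'  n6⇒n8 ·f  emit P2@[51:51]

Result: [[1,2],[3,3],[4,2],[7,2],[10,0],[10,3],[13,1],[15,1],[16,2],[18,2],[21,0],[21,3],[22,3],[23,3],[28,2],[31,0],[31,3],[33,2],[38,2],[42,2],[43,2],[44,2],[46,2],[49,0],[49,3],[51,2]]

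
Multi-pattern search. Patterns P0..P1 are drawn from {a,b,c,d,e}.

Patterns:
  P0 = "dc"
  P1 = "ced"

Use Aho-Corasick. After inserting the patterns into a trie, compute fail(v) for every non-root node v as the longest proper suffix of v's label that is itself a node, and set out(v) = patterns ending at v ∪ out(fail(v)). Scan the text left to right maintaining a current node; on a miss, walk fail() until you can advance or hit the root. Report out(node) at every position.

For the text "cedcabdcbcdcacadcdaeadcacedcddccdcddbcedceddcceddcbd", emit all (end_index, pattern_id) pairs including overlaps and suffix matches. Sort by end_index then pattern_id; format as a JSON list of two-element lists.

Build:
Trie nodes:
  0='ε' goto c→3 d→1
  1='d' goto c→2
  2='dc' goto ·  ←P0
  3='c' goto e→4
  4='ce' goto d→5
  5='ced' goto ·  ←P1

Failure links (BFS by depth):
  n1('d'): parent n0 fail=0; on 'd' 0 → fail=0;  out ∅∪∅=∅
  n3('c'): parent n0 fail=0; on 'c' 0 → fail=0;  out ∅∪∅=∅
  n2('dc'): parent n1 fail=0; on 'c' 0 → fail=3;  out {0}∪∅={0}
  n4('ce'): parent n3 fail=0; on 'e' 0 → fail=0;  out ∅∪∅=∅
  n5('ced'): parent n4 fail=0; on 'd' 0 → fail=1;  out {1}∪∅={1}

Run:
i=0 'c': node 0→3
i=1 'e': node 3→4
i=2 'd': node 4→5  ** P1@[0:2]
i=3 'c': node 5→2 ·f  ** P0@[2:3]
i=4 'a': node 2→0 ·f
i=5 'b': node 0→0
i=6 'd': node 0→1
i=7 'c': node 1→2  ** P0@[6:7]
i=8 'b': node 2→0 ·f
i=9 'c': node 0→3
i=10 'd': node 3→1 ·f
i=11 'c': node 1→2  ** P0@[10:11]
i=12 'a': node 2→0 ·f
i=13 'c': node 0→3
i=14 'a': node 3→0 ·f
i=15 'd': node 0→1
i=16 'c': node 1→2  ** P0@[15:16]
i=17 'd': node 2→1 ·f
i=18 'a': node 1→0 ·f
i=19 'e': node 0→0
i=20 'a': node 0→0
i=21 'd': node 0→1
i=22 'c': node 1→2  ** P0@[21:22]
i=23 'a': node 2→0 ·f
i=24 'c': node 0→3
i=25 'e': node 3→4
i=26 'd': node 4→5  ** P1@[24:26]
i=27 'c': node 5→2 ·f  ** P0@[26:27]
i=28 'd': node 2→1 ·f
i=29 'd': node 1→1 ·f
i=30 'c': node 1→2  ** P0@[29:30]
i=31 'c': node 2→3 ·f
i=32 'd': node 3→1 ·f
i=33 'c': node 1→2  ** P0@[32:33]
i=34 'd': node 2→1 ·f
i=35 'd': node 1→1 ·f
i=36 'b': node 1→0 ·f
i=37 'c': node 0→3
i=38 'e': node 3→4
i=39 'd': node 4→5  ** P1@[37:39]
i=40 'c': node 5→2 ·f  ** P0@[39:40]
i=41 'e': node 2→4 ·f
i=42 'd': node 4→5  ** P1@[40:42]
i=43 'd': node 5→1 ·f
i=44 'c': node 1→2  ** P0@[43:44]
i=45 'c': node 2→3 ·f
i=46 'e': node 3→4
i=47 'd': node 4→5  ** P1@[45:47]
i=48 'd': node 5→1 ·f
i=49 'c': node 1→2  ** P0@[48:49]
i=50 'b': node 2→0 ·f
i=51 'd': node 0→1

Result: [[2,1],[3,0],[7,0],[11,0],[16,0],[22,0],[26,1],[27,0],[30,0],[33,0],[39,1],[40,0],[42,1],[44,0],[47,1],[49,0]]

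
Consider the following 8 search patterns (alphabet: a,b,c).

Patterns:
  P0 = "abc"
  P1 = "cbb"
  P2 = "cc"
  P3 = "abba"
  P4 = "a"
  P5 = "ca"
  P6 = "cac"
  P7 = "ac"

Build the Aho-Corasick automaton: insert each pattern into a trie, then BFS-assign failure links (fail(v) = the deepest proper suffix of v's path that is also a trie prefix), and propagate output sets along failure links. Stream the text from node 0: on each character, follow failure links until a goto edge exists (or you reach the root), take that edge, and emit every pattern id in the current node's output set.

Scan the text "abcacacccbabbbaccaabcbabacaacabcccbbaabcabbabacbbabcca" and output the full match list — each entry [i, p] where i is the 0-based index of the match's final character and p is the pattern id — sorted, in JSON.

Build automaton:
Trie nodes:
  n0 'ε': a→1 c→4
  n1 'a': b→2 c→12  ←P4
  n2 'ab': b→8 c→3
  n3 'abc': ·  ←P0
  n4 'c': a→10 b→5 c→7
  n5 'cb': b→6
  n6 'cbb': ·  ←P1
  n7 'cc': ·  ←P2
  n8 'abb': a→9
  n9 'abba': ·  ←P3
  n10 'ca': c→11  ←P5
  n11 'cac': ·  ←P6
  n12 'ac': ·  ←P7

Failure links (BFS by depth):
  n1('a'): parent n0 fail=0; on 'a' 0 → fail=0;  out {4}∪∅={4}
  n4('c'): parent n0 fail=0; on 'c' 0 → fail=0;  out ∅∪∅=∅
  n2('ab'): parent n1 fail=0; on 'b' 0 → fail=0;  out ∅∪∅=∅
  n5('cb'): parent n4 fail=0; on 'b' 0 → fail=0;  out ∅∪∅=∅
  n7('cc'): parent n4 fail=0; on 'c' 0 → fail=4;  out {2}∪∅={2}
  n10('ca'): parent n4 fail=0; on 'a' 0 → fail=1;  out {5}∪{4}={4,5}
  n12('ac'): parent n1 fail=0; on 'c' 0 → fail=4;  out {7}∪∅={7}
  n3('abc'): parent n2 fail=0; on 'c' 0 → fail=4;  out {0}∪∅={0}
  n6('cbb'): parent n5 fail=0; on 'b' 0 → fail=0;  out {1}∪∅={1}
  n8('abb'): parent n2 fail=0; on 'b' 0 → fail=0;  out ∅∪∅=∅
  n11('cac'): parent n10 fail=1; on 'c' 1 → fail=12;  out {6}∪{7}={6,7}
  n9('abba'): parent n8 fail=0; on 'a' 0 → fail=1;  out {3}∪{4}={3,4}

Text stream:
pos 0 'a': at 1  → match P4@[0:0]
pos 1 'b': at 2
pos 2 'c': at 3  → match P0@[0:2]
pos 3 'a': at 10 ·f  → match P4@[3:3],P5@[2:3]
pos 4 'c': at 11  → match P6@[2:4],P7@[3:4]
pos 5 'a': at 10 ·f  → match P4@[5:5],P5@[4:5]
pos 6 'c': at 11  → match P6@[4:6],P7@[5:6]
pos 7 'c': at 7 ·f  → match P2@[6:7]
pos 8 'c': at 7 ·f  → match P2@[7:8]
pos 9 'b': at 5 ·f
pos 10 'a': at 1 ·f  → match P4@[10:10]
pos 11 'b': at 2
pos 12 'b': at 8
pos 13 'b': at 0 ·f
pos 14 'a': at 1  → match P4@[14:14]
pos 15 'c': at 12  → match P7@[14:15]
pos 16 'c': at 7 ·f  → match P2@[15:16]
pos 17 'a': at 10 ·f  → match P4@[17:17],P5@[16:17]
pos 18 'a': at 1 ·f  → match P4@[18:18]
pos 19 'b': at 2
pos 20 'c': at 3  → match P0@[18:20]
pos 21 'b': at 5 ·f
pos 22 'a': at 1 ·f  → match P4@[22:22]
pos 23 'b': at 2
pos 24 'a': at 1 ·f  → match P4@[24:24]
pos 25 'c': at 12  → match P7@[24:25]
pos 26 'a': at 10 ·f  → match P4@[26:26],P5@[25:26]
pos 27 'a': at 1 ·f  → match P4@[27:27]
pos 28 'c': at 12  → match P7@[27:28]
pos 29 'a': at 10 ·f  → match P4@[29:29],P5@[28:29]
pos 30 'b': at 2 ·f
pos 31 'c': at 3  → match P0@[29:31]
pos 32 'c': at 7 ·f  → match P2@[31:32]
pos 33 'c': at 7 ·f  → match P2@[32:33]
pos 34 'b': at 5 ·f
pos 35 'b': at 6  → match P1@[33:35]
pos 36 'a': at 1 ·f  → match P4@[36:36]
pos 37 'a': at 1 ·f  → match P4@[37:37]
pos 38 'b': at 2
pos 39 'c': at 3  → match P0@[37:39]
pos 40 'a': at 10 ·f  → match P4@[40:40],P5@[39:40]
pos 41 'b': at 2 ·f
pos 42 'b': at 8
pos 43 'a': at 9  → match P3@[40:43],P4@[43:43]
pos 44 'b': at 2 ·f
pos 45 'a': at 1 ·f  → match P4@[45:45]
pos 46 'c': at 12  → match P7@[45:46]
pos 47 'b': at 5 ·f
pos 48 'b': at 6  → match P1@[46:48]
pos 49 'a': at 1 ·f  → match P4@[49:49]
pos 50 'b': at 2
pos 51 'c': at 3  → match P0@[49:51]
pos 52 'c': at 7 ·f  → match P2@[51:52]
pos 53 'a': at 10 ·f  → match P4@[53:53],P5@[52:53]

Result: [[0,4],[2,0],[3,4],[3,5],[4,6],[4,7],[5,4],[5,5],[6,6],[6,7],[7,2],[8,2],[10,4],[14,4],[15,7],[16,2],[17,4],[17,5],[18,4],[20,0],[22,4],[24,4],[25,7],[26,4],[26,5],[27,4],[28,7],[29,4],[29,5],[31,0],[32,2],[33,2],[35,1],[36,4],[37,4],[39,0],[40,4],[40,5],[43,3],[43,4],[45,4],[46,7],[48,1],[49,4],[51,0],[52,2],[53,4],[53,5]]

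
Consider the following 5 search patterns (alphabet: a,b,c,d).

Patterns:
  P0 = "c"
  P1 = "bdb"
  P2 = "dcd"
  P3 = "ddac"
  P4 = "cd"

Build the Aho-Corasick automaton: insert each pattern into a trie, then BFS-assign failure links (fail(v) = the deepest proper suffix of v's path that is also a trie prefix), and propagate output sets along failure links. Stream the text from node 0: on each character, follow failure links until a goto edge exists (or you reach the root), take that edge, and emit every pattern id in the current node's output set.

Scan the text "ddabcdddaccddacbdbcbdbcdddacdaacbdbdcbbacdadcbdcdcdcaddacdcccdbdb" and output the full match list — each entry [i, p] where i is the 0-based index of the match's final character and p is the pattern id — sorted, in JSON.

Build:
Trie (insert patterns):
  n0 'ε': b→2 c→1 d→5
  n1 'c': d→11  ←P0
  n2 'b': d→3
  n3 'bd': b→4
  n4 'bdb': ·  ←P1
  n5 'd': c→6 d→8
  n6 'dc': d→7
  n7 'dcd': ·  ←P2
  n8 'dd': a→9
  n9 'dda': c→10
  n10 'ddac': ·  ←P3
  n11 'cd': ·  ←P4

Failure links (BFS by depth):
  fail(1) 'c': from fail(0)=0 chase 'c': 0 ⇒ 0;  out={0}∪out(0)={0}
  fail(2) 'b': from fail(0)=0 chase 'b': 0 ⇒ 0;  out=∅∪out(0)=∅
  fail(5) 'd': from fail(0)=0 chase 'd': 0 ⇒ 0;  out=∅∪out(0)=∅
  fail(3) 'bd': from fail(2)=0 chase 'd': 0 ⇒ 5;  out=∅∪out(5)=∅
  fail(6) 'dc': from fail(5)=0 chase 'c': 0 ⇒ 1;  out=∅∪out(1)={0}
  fail(8) 'dd': from fail(5)=0 chase 'd': 0 ⇒ 5;  out=∅∪out(5)=∅
  fail(11) 'cd': from fail(1)=0 chase 'd': 0 ⇒ 5;  out={4}∪out(5)={4}
  fail(4) 'bdb': from fail(3)=5 chase 'b': 5→0 ⇒ 2;  out={1}∪out(2)={1}
  fail(7) 'dcd': from fail(6)=1 chase 'd': 1 ⇒ 11;  out={2}∪out(11)={2,4}
  fail(9) 'dda': from fail(8)=5 chase 'a': 5→0 ⇒ 0;  out=∅∪out(0)=∅
  fail(10) 'ddac': from fail(9)=0 chase 'c': 0 ⇒ 1;  out={3}∪out(1)={0,3}

Scan:
pos 0 'd': at 5
pos 1 'd': at 8
pos 2 'a': at 9
pos 3 'b': at 2 ·f
pos 4 'c': at 1 ·f  → match P0@[4:4]
pos 5 'd': at 11  → match P4@[4:5]
pos 6 'd': at 8 ·f
pos 7 'd': at 8 ·f
pos 8 'a': at 9
pos 9 'c': at 10  → match P0@[9:9],P3@[6:9]
pos 10 'c': at 1 ·f  → match P0@[10:10]
pos 11 'd': at 11  → match P4@[10:11]
pos 12 'd': at 8 ·f
pos 13 'a': at 9
pos 14 'c': at 10  → match P0@[14:14],P3@[11:14]
pos 15 'b': at 2 ·f
pos 16 'd': at 3
pos 17 'b': at 4  → match P1@[15:17]
pos 18 'c': at 1 ·f  → match P0@[18:18]
pos 19 'b': at 2 ·f
pos 20 'd': at 3
pos 21 'b': at 4  → match P1@[19:21]
pos 22 'c': at 1 ·f  → match P0@[22:22]
pos 23 'd': at 11  → match P4@[22:23]
pos 24 'd': at 8 ·f
pos 25 'd': at 8 ·f
pos 26 'a': at 9
pos 27 'c': at 10  → match P0@[27:27],P3@[24:27]
pos 28 'd': at 11 ·f  → match P4@[27:28]
pos 29 'a': at 0 ·f
pos 30 'a': at 0
pos 31 'c': at 1  → match P0@[31:31]
pos 32 'b': at 2 ·f
pos 33 'd': at 3
pos 34 'b': at 4  → match P1@[32:34]
pos 35 'd': at 3 ·f
pos 36 'c': at 6 ·f  → match P0@[36:36]
pos 37 'b': at 2 ·f
pos 38 'b': at 2 ·f
pos 39 'a': at 0 ·f
pos 40 'c': at 1  → match P0@[40:40]
pos 41 'd': at 11  → match P4@[40:41]
pos 42 'a': at 0 ·f
pos 43 'd': at 5
pos 44 'c': at 6  → match P0@[44:44]
pos 45 'b': at 2 ·f
pos 46 'd': at 3
pos 47 'c': at 6 ·f  → match P0@[47:47]
pos 48 'd': at 7  → match P2@[46:48],P4@[47:48]
pos 49 'c': at 6 ·f  → match P0@[49:49]
pos 50 'd': at 7  → match P2@[48:50],P4@[49:50]
pos 51 'c': at 6 ·f  → match P0@[51:51]
pos 52 'a': at 0 ·f
pos 53 'd': at 5
pos 54 'd': at 8
pos 55 'a': at 9
pos 56 'c': at 10  → match P0@[56:56],P3@[53:56]
pos 57 'd': at 11 ·f  → match P4@[56:57]
pos 58 'c': at 6 ·f  → match P0@[58:58]
pos 59 'c': at 1 ·f  → match P0@[59:59]
pos 60 'c': at 1 ·f  → match P0@[60:60]
pos 61 'd': at 11  → match P4@[60:61]
pos 62 'b': at 2 ·f
pos 63 'd': at 3
pos 64 'b': at 4  → match P1@[62:64]

All matches (sorted): [[4,0],[5,4],[9,0],[9,3],[10,0],[11,4],[14,0],[14,3],[17,1],[18,0],[21,1],[22,0],[23,4],[27,0],[27,3],[28,4],[31,0],[34,1],[36,0],[40,0],[41,4],[44,0],[47,0],[48,2],[48,4],[49,0],[50,2],[50,4],[51,0],[56,0],[56,3],[57,4],[58,0],[59,0],[60,0],[61,4],[64,1]]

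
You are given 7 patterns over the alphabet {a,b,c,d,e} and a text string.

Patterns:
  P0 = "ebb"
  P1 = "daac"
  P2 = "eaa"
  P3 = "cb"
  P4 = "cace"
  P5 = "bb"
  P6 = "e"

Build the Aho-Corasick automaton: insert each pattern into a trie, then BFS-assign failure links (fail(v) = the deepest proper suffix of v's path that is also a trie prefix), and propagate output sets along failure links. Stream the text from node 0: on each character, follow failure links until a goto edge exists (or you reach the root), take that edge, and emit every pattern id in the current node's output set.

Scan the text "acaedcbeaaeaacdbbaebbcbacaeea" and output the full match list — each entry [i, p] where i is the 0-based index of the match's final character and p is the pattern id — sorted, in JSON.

Build automaton:
Trie nodes:
  0='ε' goto b→15 c→10 d→4 e→1
  1='e' goto a→8 b→2  ←P6
  2='eb' goto b→3
  3='ebb' goto ·  ←P0
  4='d' goto a→5
  5='da' goto a→6
  6='daa' goto c→7
  7='daac' goto ·  ←P1
  8='ea' goto a→9
  9='eaa' goto ·  ←P2
  10='c' goto a→12 b→11
  11='cb' goto ·  ←P3
  12='ca' goto c→13
  13='cac' goto e→14
  14='cace' goto ·  ←P4
  15='b' goto b→16
  16='bb' goto ·  ←P5

BFS fail/out derivation:
  n1('e'): parent n0 fail=0; on 'e' 0 → fail=0;  out {6}∪∅={6}
  n4('d'): parent n0 fail=0; on 'd' 0 → fail=0;  out ∅∪∅=∅
  n10('c'): parent n0 fail=0; on 'c' 0 → fail=0;  out ∅∪∅=∅
  n15('b'): parent n0 fail=0; on 'b' 0 → fail=0;  out ∅∪∅=∅
  n2('eb'): parent n1 fail=0; on 'b' 0 → fail=15;  out ∅∪∅=∅
  n5('da'): parent n4 fail=0; on 'a' 0 → fail=0;  out ∅∪∅=∅
  n8('ea'): parent n1 fail=0; on 'a' 0 → fail=0;  out ∅∪∅=∅
  n11('cb'): parent n10 fail=0; on 'b' 0 → fail=15;  out {3}∪∅={3}
  n12('ca'): parent n10 fail=0; on 'a' 0 → fail=0;  out ∅∪∅=∅
  n16('bb'): parent n15 fail=0; on 'b' 0 → fail=15;  out {5}∪∅={5}
  n3('ebb'): parent n2 fail=15; on 'b' 15 → fail=16;  out {0}∪{5}={0,5}
  n6('daa'): parent n5 fail=0; on 'a' 0 → fail=0;  out ∅∪∅=∅
  n9('eaa'): parent n8 fail=0; on 'a' 0 → fail=0;  out {2}∪∅={2}
  n13('cac'): parent n12 fail=0; on 'c' 0 → fail=10;  out ∅∪∅=∅
  n7('daac'): parent n6 fail=0; on 'c' 0 → fail=10;  out {1}∪∅={1}
  n14('cace'): parent n13 fail=10; on 'e' 10→0 → fail=1;  out {4}∪{6}={4,6}

Scan:
i=0 'a': node 0→0
i=1 'c': node 0→10
i=2 'a': node 10→12
i=3 'e': node 12→1 ·f  → match P6@[3:3]
i=4 'd': node 1→4 ·f
i=5 'c': node 4→10 ·f
i=6 'b': node 10→11  → match P3@[5:6]
i=7 'e': node 11→1 ·f  → match P6@[7:7]
i=8 'a': node 1→8
i=9 'a': node 8→9  → match P2@[7:9]
i=10 'e': node 9→1 ·f  → match P6@[10:10]
i=11 'a': node 1→8
i=12 'a': node 8→9  → match P2@[10:12]
i=13 'c': node 9→10 ·f
i=14 'd': node 10→4 ·f
i=15 'b': node 4→15 ·f
i=16 'b': node 15→16  → match P5@[15:16]
i=17 'a': node 16→0 ·f
i=18 'e': node 0→1  → match P6@[18:18]
i=19 'b': node 1→2
i=20 'b': node 2→3  → match P0@[18:20],P5@[19:20]
i=21 'c': node 3→10 ·f
i=22 'b': node 10→11  → match P3@[21:22]
i=23 'a': node 11→0 ·f
i=24 'c': node 0→10
i=25 'a': node 10→12
i=26 'e': node 12→1 ·f  → match P6@[26:26]
i=27 'e': node 1→1 ·f  → match P6@[27:27]
i=28 'a': node 1→8

Matches: [[3,6],[6,3],[7,6],[9,2],[10,6],[12,2],[16,5],[18,6],[20,0],[20,5],[22,3],[26,6],[27,6]]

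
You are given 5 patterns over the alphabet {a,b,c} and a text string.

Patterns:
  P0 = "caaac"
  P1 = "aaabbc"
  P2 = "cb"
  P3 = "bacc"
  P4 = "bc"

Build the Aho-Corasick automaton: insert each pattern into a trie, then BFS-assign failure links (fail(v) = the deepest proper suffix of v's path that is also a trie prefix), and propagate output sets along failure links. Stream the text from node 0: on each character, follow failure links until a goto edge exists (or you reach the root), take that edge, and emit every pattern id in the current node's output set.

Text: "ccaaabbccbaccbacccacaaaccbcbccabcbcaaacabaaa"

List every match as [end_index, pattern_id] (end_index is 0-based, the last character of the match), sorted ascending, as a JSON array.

Build:
Trie (insert patterns):
  n0 'ε': a→6 b→13 c→1
  n1 'c': a→2 b→12
  n2 'ca': a→3
  n3 'caa': a→4
  n4 'caaa': c→5
  n5 'caaac': ·  ←P0
  n6 'a': a→7
  n7 'aa': a→8
  n8 'aaa': b→9
  n9 'aaab': b→10
  n10 'aaabb': c→11
  n11 'aaabbc': ·  ←P1
  n12 'cb': ·  ←P2
  n13 'b': a→14 c→17
  n14 'ba': c→15
  n15 'bac': c→16
  n16 'bacc': ·  ←P3
  n17 'bc': ·  ←P4

BFS fail/out derivation:
  n1('c'): parent n0 fail=0; on 'c' 0 → fail=0;  out ∅∪∅=∅
  n6('a'): parent n0 fail=0; on 'a' 0 → fail=0;  out ∅∪∅=∅
  n13('b'): parent n0 fail=0; on 'b' 0 → fail=0;  out ∅∪∅=∅
  n2('ca'): parent n1 fail=0; on 'a' 0 → fail=6;  out ∅∪∅=∅
  n7('aa'): parent n6 fail=0; on 'a' 0 → fail=6;  out ∅∪∅=∅
  n12('cb'): parent n1 fail=0; on 'b' 0 → fail=13;  out {2}∪∅={2}
  n14('ba'): parent n13 fail=0; on 'a' 0 → fail=6;  out ∅∪∅=∅
  n17('bc'): parent n13 fail=0; on 'c' 0 → fail=1;  out {4}∪∅={4}
  n3('caa'): parent n2 fail=6; on 'a' 6 → fail=7;  out ∅∪∅=∅
  n8('aaa'): parent n7 fail=6; on 'a' 6 → fail=7;  out ∅∪∅=∅
  n15('bac'): parent n14 fail=6; on 'c' 6→0 → fail=1;  out ∅∪∅=∅
  n4('caaa'): parent n3 fail=7; on 'a' 7 → fail=8;  out ∅∪∅=∅
  n9('aaab'): parent n8 fail=7; on 'b' 7→6→0 → fail=13;  out ∅∪∅=∅
  n16('bacc'): parent n15 fail=1; on 'c' 1→0 → fail=1;  out {3}∪∅={3}
  n5('caaac'): parent n4 fail=8; on 'c' 8→7→6→0 → fail=1;  out {0}∪∅={0}
  n10('aaabb'): parent n9 fail=13; on 'b' 13→0 → fail=13;  out ∅∪∅=∅
  n11('aaabbc'): parent n10 fail=13; on 'c' 13 → fail=17;  out {1}∪{4}={1,4}

Text stream:
pos 0 'c': at 1
pos 1 'c': at 1 (via fail)
pos 2 'a': at 2
pos 3 'a': at 3
pos 4 'a': at 4
pos 5 'b': at 9 (via fail)
pos 6 'b': at 10
pos 7 'c': at 11  ** P1@[2:7],P4@[6:7]
pos 8 'c': at 1 (via fail)
pos 9 'b': at 12  ** P2@[8:9]
pos 10 'a': at 14 (via fail)
pos 11 'c': at 15
pos 12 'c': at 16  ** P3@[9:12]
pos 13 'b': at 12 (via fail)  ** P2@[12:13]
pos 14 'a': at 14 (via fail)
pos 15 'c': at 15
pos 16 'c': at 16  ** P3@[13:16]
pos 17 'c': at 1 (via fail)
pos 18 'a': at 2
pos 19 'c': at 1 (via fail)
pos 20 'a': at 2
pos 21 'a': at 3
pos 22 'a': at 4
pos 23 'c': at 5  ** P0@[19:23]
pos 24 'c': at 1 (via fail)
pos 25 'b': at 12  ** P2@[24:25]
pos 26 'c': at 17 (via fail)  ** P4@[25:26]
pos 27 'b': at 12 (via fail)  ** P2@[26:27]
pos 28 'c': at 17 (via fail)  ** P4@[27:28]
pos 29 'c': at 1 (via fail)
pos 30 'a': at 2
pos 31 'b': at 13 (via fail)
pos 32 'c': at 17  ** P4@[31:32]
pos 33 'b': at 12 (via fail)  ** P2@[32:33]
pos 34 'c': at 17 (via fail)  ** P4@[33:34]
pos 35 'a': at 2 (via fail)
pos 36 'a': at 3
pos 37 'a': at 4
pos 38 'c': at 5  ** P0@[34:38]
pos 39 'a': at 2 (via fail)
pos 40 'b': at 13 (via fail)
pos 41 'a': at 14
pos 42 'a': at 7 (via fail)
pos 43 'a': at 8

Result: [[7,1],[7,4],[9,2],[12,3],[13,2],[16,3],[23,0],[25,2],[26,4],[27,2],[28,4],[32,4],[33,2],[34,4],[38,0]]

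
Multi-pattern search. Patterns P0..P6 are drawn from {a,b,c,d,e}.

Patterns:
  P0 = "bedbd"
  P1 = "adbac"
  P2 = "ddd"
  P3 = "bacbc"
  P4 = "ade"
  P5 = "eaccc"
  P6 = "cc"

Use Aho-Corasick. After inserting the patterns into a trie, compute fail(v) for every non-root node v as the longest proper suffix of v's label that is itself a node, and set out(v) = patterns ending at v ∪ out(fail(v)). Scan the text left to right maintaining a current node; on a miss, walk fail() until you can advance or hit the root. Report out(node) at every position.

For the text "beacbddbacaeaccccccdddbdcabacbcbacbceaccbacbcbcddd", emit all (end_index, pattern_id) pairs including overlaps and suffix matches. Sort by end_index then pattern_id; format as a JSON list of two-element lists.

Build automaton:
Trie (insert patterns):
  n0 'ε': a→6 b→1 c→24 d→11 e→19
  n1 'b': a→14 e→2
  n2 'be': d→3
  n3 'bed': b→4
  n4 'bedb': d→5
  n5 'bedbd': ·  ←P0
  n6 'a': d→7
  n7 'ad': b→8 e→18
  n8 'adb': a→9
  n9 'adba': c→10
  n10 'adbac': ·  ←P1
  n11 'd': d→12
  n12 'dd': d→13
  n13 'ddd': ·  ←P2
  n14 'ba': c→15
  n15 'bac': b→16
  n16 'bacb': c→17
  n17 'bacbc': ·  ←P3
  n18 'ade': ·  ←P4
  n19 'e': a→20
  n20 'ea': c→21
  n21 'eac': c→22
  n22 'eacc': c→23
  n23 'eaccc': ·  ←P5
  n24 'c': c→25
  n25 'cc': ·  ←P6

BFS fail/out derivation:
  n1('b'): parent n0 fail=0; on 'b' 0 → fail=0;  out ∅∪∅=∅
  n6('a'): parent n0 fail=0; on 'a' 0 → fail=0;  out ∅∪∅=∅
  n11('d'): parent n0 fail=0; on 'd' 0 → fail=0;  out ∅∪∅=∅
  n19('e'): parent n0 fail=0; on 'e' 0 → fail=0;  out ∅∪∅=∅
  n24('c'): parent n0 fail=0; on 'c' 0 → fail=0;  out ∅∪∅=∅
  n2('be'): parent n1 fail=0; on 'e' 0 → fail=19;  out ∅∪∅=∅
  n7('ad'): parent n6 fail=0; on 'd' 0 → fail=11;  out ∅∪∅=∅
  n12('dd'): parent n11 fail=0; on 'd' 0 → fail=11;  out ∅∪∅=∅
  n14('ba'): parent n1 fail=0; on 'a' 0 → fail=6;  out ∅∪∅=∅
  n20('ea'): parent n19 fail=0; on 'a' 0 → fail=6;  out ∅∪∅=∅
  n25('cc'): parent n24 fail=0; on 'c' 0 → fail=24;  out {6}∪∅={6}
  n3('bed'): parent n2 fail=19; on 'd' 19→0 → fail=11;  out ∅∪∅=∅
  n8('adb'): parent n7 fail=11; on 'b' 11→0 → fail=1;  out ∅∪∅=∅
  n13('ddd'): parent n12 fail=11; on 'd' 11 → fail=12;  out {2}∪∅={2}
  n15('bac'): parent n14 fail=6; on 'c' 6→0 → fail=24;  out ∅∪∅=∅
  n18('ade'): parent n7 fail=11; on 'e' 11→0 → fail=19;  out {4}∪∅={4}
  n21('eac'): parent n20 fail=6; on 'c' 6→0 → fail=24;  out ∅∪∅=∅
  n4('bedb'): parent n3 fail=11; on 'b' 11→0 → fail=1;  out ∅∪∅=∅
  n9('adba'): parent n8 fail=1; on 'a' 1 → fail=14;  out ∅∪∅=∅
  n16('bacb'): parent n15 fail=24; on 'b' 24→0 → fail=1;  out ∅∪∅=∅
  n22('eacc'): parent n21 fail=24; on 'c' 24 → fail=25;  out ∅∪{6}={6}
  n5('bedbd'): parent n4 fail=1; on 'd' 1→0 → fail=11;  out {0}∪∅={0}
  n10('adbac'): parent n9 fail=14; on 'c' 14 → fail=15;  out {1}∪∅={1}
  n17('bacbc'): parent n16 fail=1; on 'c' 1→0 → fail=24;  out {3}∪∅={3}
  n23('eaccc'): parent n22 fail=25; on 'c' 25→24 → fail=25;  out {5}∪{6}={5,6}

Scan:
i=0 'b': node 0→1
i=1 'e': node 1→2
i=2 'a': node 2→20 ·f
i=3 'c': node 20→21
i=4 'b': node 21→1 ·f
i=5 'd': node 1→11 ·f
i=6 'd': node 11→12
i=7 'b': node 12→1 ·f
i=8 'a': node 1→14
i=9 'c': node 14→15
i=10 'a': node 15→6 ·f
i=11 'e': node 6→19 ·f
i=12 'a': node 19→20
i=13 'c': node 20→21
i=14 'c': node 21→22  ** P6@[13:14]
i=15 'c': node 22→23  ** P5@[11:15],P6@[14:15]
i=16 'c': node 23→25 ·f  ** P6@[15:16]
i=17 'c': node 25→25 ·f  ** P6@[16:17]
i=18 'c': node 25→25 ·f  ** P6@[17:18]
i=19 'd': node 25→11 ·f
i=20 'd': node 11→12
i=21 'd': node 12→13  ** P2@[19:21]
i=22 'b': node 13→1 ·f
i=23 'd': node 1→11 ·f
i=24 'c': node 11→24 ·f
i=25 'a': node 24→6 ·f
i=26 'b': node 6→1 ·f
i=27 'a': node 1→14
i=28 'c': node 14→15
i=29 'b': node 15→16
i=30 'c': node 16→17  ** P3@[26:30]
i=31 'b': node 17→1 ·f
i=32 'a': node 1→14
i=33 'c': node 14→15
i=34 'b': node 15→16
i=35 'c': node 16→17  ** P3@[31:35]
i=36 'e': node 17→19 ·f
i=37 'a': node 19→20
i=38 'c': node 20→21
i=39 'c': node 21→22  ** P6@[38:39]
i=40 'b': node 22→1 ·f
i=41 'a': node 1→14
i=42 'c': node 14→15
i=43 'b': node 15→16
i=44 'c': node 16→17  ** P3@[40:44]
i=45 'b': node 17→1 ·f
i=46 'c': node 1→24 ·f
i=47 'd': node 24→11 ·f
i=48 'd': node 11→12
i=49 'd': node 12→13  ** P2@[47:49]

Matches: [[14,6],[15,5],[15,6],[16,6],[17,6],[18,6],[21,2],[30,3],[35,3],[39,6],[44,3],[49,2]]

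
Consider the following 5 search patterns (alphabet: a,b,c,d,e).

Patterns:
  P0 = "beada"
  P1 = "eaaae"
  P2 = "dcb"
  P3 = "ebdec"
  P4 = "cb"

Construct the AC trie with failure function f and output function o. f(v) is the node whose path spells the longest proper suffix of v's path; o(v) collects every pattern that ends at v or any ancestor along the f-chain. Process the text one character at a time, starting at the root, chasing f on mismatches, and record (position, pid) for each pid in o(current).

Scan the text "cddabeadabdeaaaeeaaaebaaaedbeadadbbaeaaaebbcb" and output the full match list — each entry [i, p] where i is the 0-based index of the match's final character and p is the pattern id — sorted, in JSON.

Build:
Trie (insert patterns):
  0='ε' goto b→1 c→18 d→11 e→6
  1='b' goto e→2
  2='be' goto a→3
  3='bea' goto d→4
  4='bead' goto a→5
  5='beada' goto ·  [P0 ends]
  6='e' goto a→7 b→14
  7='ea' goto a→8
  8='eaa' goto a→9
  9='eaaa' goto e→10
  10='eaaae' goto ·  [P1 ends]
  11='d' goto c→12
  12='dc' goto b→13
  13='dcb' goto ·  [P2 ends]
  14='eb' goto d→15
  15='ebd' goto e→16
  16='ebde' goto c→17
  17='ebdec' goto ·  [P3 ends]
  18='c' goto b→19
  19='cb' goto ·  [P4 ends]

BFS fail/out derivation:
  n1('b'): parent n0 fail=0; on 'b' 0 → fail=0;  out ∅∪∅=∅
  n6('e'): parent n0 fail=0; on 'e' 0 → fail=0;  out ∅∪∅=∅
  n11('d'): parent n0 fail=0; on 'd' 0 → fail=0;  out ∅∪∅=∅
  n18('c'): parent n0 fail=0; on 'c' 0 → fail=0;  out ∅∪∅=∅
  n2('be'): parent n1 fail=0; on 'e' 0 → fail=6;  out ∅∪∅=∅
  n7('ea'): parent n6 fail=0; on 'a' 0 → fail=0;  out ∅∪∅=∅
  n12('dc'): parent n11 fail=0; on 'c' 0 → fail=18;  out ∅∪∅=∅
  n14('eb'): parent n6 fail=0; on 'b' 0 → fail=1;  out ∅∪∅=∅
  n19('cb'): parent n18 fail=0; on 'b' 0 → fail=1;  out {4}∪∅={4}
  n3('bea'): parent n2 fail=6; on 'a' 6 → fail=7;  out ∅∪∅=∅
  n8('eaa'): parent n7 fail=0; on 'a' 0 → fail=0;  out ∅∪∅=∅
  n13('dcb'): parent n12 fail=18; on 'b' 18 → fail=19;  out {2}∪{4}={2,4}
  n15('ebd'): parent n14 fail=1; on 'd' 1→0 → fail=11;  out ∅∪∅=∅
  n4('bead'): parent n3 fail=7; on 'd' 7→0 → fail=11;  out ∅∪∅=∅
  n9('eaaa'): parent n8 fail=0; on 'a' 0 → fail=0;  out ∅∪∅=∅
  n16('ebde'): parent n15 fail=11; on 'e' 11→0 → fail=6;  out ∅∪∅=∅
  n5('beada'): parent n4 fail=11; on 'a' 11→0 → fail=0;  out {0}∪∅={0}
  n10('eaaae'): parent n9 fail=0; on 'e' 0 → fail=6;  out {1}∪∅={1}
  n17('ebdec'): parent n16 fail=6; on 'c' 6→0 → fail=18;  out {3}∪∅={3}

Run:
pos 0 'c': at 18
pos 1 'd': at 11 ·f
pos 2 'd': at 11 ·f
pos 3 'a': at 0 ·f
pos 4 'b': at 1
pos 5 'e': at 2
pos 6 'a': at 3
pos 7 'd': at 4
pos 8 'a': at 5  ** P0@[4:8]
pos 9 'b': at 1 ·f
pos 10 'd': at 11 ·f
pos 11 'e': at 6 ·f
pos 12 'a': at 7
pos 13 'a': at 8
pos 14 'a': at 9
pos 15 'e': at 10  ** P1@[11:15]
pos 16 'e': at 6 ·f
pos 17 'a': at 7
pos 18 'a': at 8
pos 19 'a': at 9
pos 20 'e': at 10  ** P1@[16:20]
pos 21 'b': at 14 ·f
pos 22 'a': at 0 ·f
pos 23 'a': at 0
pos 24 'a': at 0
pos 25 'e': at 6
pos 26 'd': at 11 ·f
pos 27 'b': at 1 ·f
pos 28 'e': at 2
pos 29 'a': at 3
pos 30 'd': at 4
pos 31 'a': at 5  ** P0@[27:31]
pos 32 'd': at 11 ·f
pos 33 'b': at 1 ·f
pos 34 'b': at 1 ·f
pos 35 'a': at 0 ·f
pos 36 'e': at 6
pos 37 'a': at 7
pos 38 'a': at 8
pos 39 'a': at 9
pos 40 'e': at 10  ** P1@[36:40]
pos 41 'b': at 14 ·f
pos 42 'b': at 1 ·f
pos 43 'c': at 18 ·f
pos 44 'b': at 19  ** P4@[43:44]

Matches: [[8,0],[15,1],[20,1],[31,0],[40,1],[44,4]]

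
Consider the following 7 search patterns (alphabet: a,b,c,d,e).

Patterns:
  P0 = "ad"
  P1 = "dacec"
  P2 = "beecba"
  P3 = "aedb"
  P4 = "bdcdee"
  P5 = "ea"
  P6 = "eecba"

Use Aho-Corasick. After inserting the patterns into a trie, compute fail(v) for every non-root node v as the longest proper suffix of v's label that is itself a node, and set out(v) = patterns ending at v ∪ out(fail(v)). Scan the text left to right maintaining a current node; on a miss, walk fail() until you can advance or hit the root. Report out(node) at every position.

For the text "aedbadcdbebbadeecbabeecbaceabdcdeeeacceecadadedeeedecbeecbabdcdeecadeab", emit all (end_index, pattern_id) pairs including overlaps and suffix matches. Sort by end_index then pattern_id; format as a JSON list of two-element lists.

Build automaton:
Trie (insert patterns):
  n0 'ε': a→1 b→8 d→3 e→22
  n1 'a': d→2 e→14
  n2 'ad': ·  [P0 ends]
  n3 'd': a→4
  n4 'da': c→5
  n5 'dac': e→6
  n6 'dace': c→7
  n7 'dacec': ·  [P1 ends]
  n8 'b': d→17 e→9
  n9 'be': e→10
  n10 'bee': c→11
  n11 'beec': b→12
  n12 'beecb': a→13
  n13 'beecba': ·  [P2 ends]
  n14 'ae': d→15
  n15 'aed': b→16
  n16 'aedb': ·  [P3 ends]
  n17 'bd': c→18
  n18 'bdc': d→19
  n19 'bdcd': e→20
  n20 'bdcde': e→21
  n21 'bdcdee': ·  [P4 ends]
  n22 'e': a→23 e→24
  n23 'ea': ·  [P5 ends]
  n24 'ee': c→25
  n25 'eec': b→26
  n26 'eecb': a→27
  n27 'eecba': ·  [P6 ends]

BFS fail/out derivation:
  fail(1) 'a': from fail(0)=0 chase 'a': 0 ⇒ 0;  out=∅∪out(0)=∅
  fail(3) 'd': from fail(0)=0 chase 'd': 0 ⇒ 0;  out=∅∪out(0)=∅
  fail(8) 'b': from fail(0)=0 chase 'b': 0 ⇒ 0;  out=∅∪out(0)=∅
  fail(22) 'e': from fail(0)=0 chase 'e': 0 ⇒ 0;  out=∅∪out(0)=∅
  fail(2) 'ad': from fail(1)=0 chase 'd': 0 ⇒ 3;  out={0}∪out(3)={0}
  fail(4) 'da': from fail(3)=0 chase 'a': 0 ⇒ 1;  out=∅∪out(1)=∅
  fail(9) 'be': from fail(8)=0 chase 'e': 0 ⇒ 22;  out=∅∪out(22)=∅
  fail(14) 'ae': from fail(1)=0 chase 'e': 0 ⇒ 22;  out=∅∪out(22)=∅
  fail(17) 'bd': from fail(8)=0 chase 'd': 0 ⇒ 3;  out=∅∪out(3)=∅
  fail(23) 'ea': from fail(22)=0 chase 'a': 0 ⇒ 1;  out={5}∪out(1)={5}
  fail(24) 'ee': from fail(22)=0 chase 'e': 0 ⇒ 22;  out=∅∪out(22)=∅
  fail(5) 'dac': from fail(4)=1 chase 'c': 1→0 ⇒ 0;  out=∅∪out(0)=∅
  fail(10) 'bee': from fail(9)=22 chase 'e': 22 ⇒ 24;  out=∅∪out(24)=∅
  fail(15) 'aed': from fail(14)=22 chase 'd': 22→0 ⇒ 3;  out=∅∪out(3)=∅
  fail(18) 'bdc': from fail(17)=3 chase 'c': 3→0 ⇒ 0;  out=∅∪out(0)=∅
  fail(25) 'eec': from fail(24)=22 chase 'c': 22→0 ⇒ 0;  out=∅∪out(0)=∅
  fail(6) 'dace': from fail(5)=0 chase 'e': 0 ⇒ 22;  out=∅∪out(22)=∅
  fail(11) 'beec': from fail(10)=24 chase 'c': 24 ⇒ 25;  out=∅∪out(25)=∅
  fail(16) 'aedb': from fail(15)=3 chase 'b': 3→0 ⇒ 8;  out={3}∪out(8)={3}
  fail(19) 'bdcd': from fail(18)=0 chase 'd': 0 ⇒ 3;  out=∅∪out(3)=∅
  fail(26) 'eecb': from fail(25)=0 chase 'b': 0 ⇒ 8;  out=∅∪out(8)=∅
  fail(7) 'dacec': from fail(6)=22 chase 'c': 22→0 ⇒ 0;  out={1}∪out(0)={1}
  fail(12) 'beecb': from fail(11)=25 chase 'b': 25 ⇒ 26;  out=∅∪out(26)=∅
  fail(20) 'bdcde': from fail(19)=3 chase 'e': 3→0 ⇒ 22;  out=∅∪out(22)=∅
  fail(27) 'eecba': from fail(26)=8 chase 'a': 8→0 ⇒ 1;  out={6}∪out(1)={6}
  fail(13) 'beecba': from fail(12)=26 chase 'a': 26 ⇒ 27;  out={2}∪out(27)={2,6}
  fail(21) 'bdcdee': from fail(20)=22 chase 'e': 22 ⇒ 24;  out={4}∪out(24)={4}

Scan:
[0] read 'a'  n0⇒n1
[1] read 'e'  n1⇒n14
[2] read 'd'  n14⇒n15
[3] read 'b'  n15⇒n16  emit P3@[0:3]
[4] read 'a'  n16⇒n1 ·f
[5] read 'd'  n1⇒n2  emit P0@[4:5]
[6] read 'c'  n2⇒n0 ·f
[7] read 'd'  n0⇒n3
[8] read 'b'  n3⇒n8 ·f
[9] read 'e'  n8⇒n9
[10] read 'b'  n9⇒n8 ·f
[11] read 'b'  n8⇒n8 ·f
[12] read 'a'  n8⇒n1 ·f
[13] read 'd'  n1⇒n2  emit P0@[12:13]
[14] read 'e'  n2⇒n22 ·f
[15] read 'e'  n22⇒n24
[16] read 'c'  n24⇒n25
[17] read 'b'  n25⇒n26
[18] read 'a'  n26⇒n27  emit P6@[14:18]
[19] read 'b'  n27⇒n8 ·f
[20] read 'e'  n8⇒n9
[21] read 'e'  n9⇒n10
[22] read 'c'  n10⇒n11
[23] read 'b'  n11⇒n12
[24] read 'a'  n12⇒n13  emit P2@[19:24],P6@[20:24]
[25] read 'c'  n13⇒n0 ·f
[26] read 'e'  n0⇒n22
[27] read 'a'  n22⇒n23  emit P5@[26:27]
[28] read 'b'  n23⇒n8 ·f
[29] read 'd'  n8⇒n17
[30] read 'c'  n17⇒n18
[31] read 'd'  n18⇒n19
[32] read 'e'  n19⇒n20
[33] read 'e'  n20⇒n21  emit P4@[28:33]
[34] read 'e'  n21⇒n24 ·f
[35] read 'a'  n24⇒n23 ·f  emit P5@[34:35]
[36] read 'c'  n23⇒n0 ·f
[37] read 'c'  n0⇒n0
[38] read 'e'  n0⇒n22
[39] read 'e'  n22⇒n24
[40] read 'c'  n24⇒n25
[41] read 'a'  n25⇒n1 ·f
[42] read 'd'  n1⇒n2  emit P0@[41:42]
[43] read 'a'  n2⇒n4 ·f
[44] read 'd'  n4⇒n2 ·f  emit P0@[43:44]
[45] read 'e'  n2⇒n22 ·f
[46] read 'd'  n22⇒n3 ·f
[47] read 'e'  n3⇒n22 ·f
[48] read 'e'  n22⇒n24
[49] read 'e'  n24⇒n24 ·f
[50] read 'd'  n24⇒n3 ·f
[51] read 'e'  n3⇒n22 ·f
[52] read 'c'  n22⇒n0 ·f
[53] read 'b'  n0⇒n8
[54] read 'e'  n8⇒n9
[55] read 'e'  n9⇒n10
[56] read 'c'  n10⇒n11
[57] read 'b'  n11⇒n12
[58] read 'a'  n12⇒n13  emit P2@[53:58],P6@[54:58]
[59] read 'b'  n13⇒n8 ·f
[60] read 'd'  n8⇒n17
[61] read 'c'  n17⇒n18
[62] read 'd'  n18⇒n19
[63] read 'e'  n19⇒n20
[64] read 'e'  n20⇒n21  emit P4@[59:64]
[65] read 'c'  n21⇒n25 ·f
[66] read 'a'  n25⇒n1 ·f
[67] read 'd'  n1⇒n2  emit P0@[66:67]
[68] read 'e'  n2⇒n22 ·f
[69] read 'a'  n22⇒n23  emit P5@[68:69]
[70] read 'b'  n23⇒n8 ·f

All matches (sorted): [[3,3],[5,0],[13,0],[18,6],[24,2],[24,6],[27,5],[33,4],[35,5],[42,0],[44,0],[58,2],[58,6],[64,4],[67,0],[69,5]]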